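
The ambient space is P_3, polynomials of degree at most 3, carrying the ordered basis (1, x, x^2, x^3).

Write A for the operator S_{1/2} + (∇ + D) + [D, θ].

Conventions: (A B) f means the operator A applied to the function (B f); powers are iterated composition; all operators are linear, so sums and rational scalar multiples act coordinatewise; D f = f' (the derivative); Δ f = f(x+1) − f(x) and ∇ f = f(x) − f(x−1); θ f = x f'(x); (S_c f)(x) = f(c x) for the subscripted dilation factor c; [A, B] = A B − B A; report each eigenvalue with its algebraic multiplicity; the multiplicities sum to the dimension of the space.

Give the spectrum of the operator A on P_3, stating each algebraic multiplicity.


image of 1: 1
image of x: (1/2)x + 3
image of x^2: (1/4)x^2 + 6x - 1
image of x^3: (1/8)x^3 + 9x^2 - 3x + 1
the matrix is upper triangular; its diagonal is (1, 1/2, 1/4, 1/8)
for a triangular matrix the eigenvalues are the diagonal entries, with algebraic multiplicity their repetition count

λ = 1/8 (multiplicity 1), λ = 1/4 (multiplicity 1), λ = 1/2 (multiplicity 1), λ = 1 (multiplicity 1)


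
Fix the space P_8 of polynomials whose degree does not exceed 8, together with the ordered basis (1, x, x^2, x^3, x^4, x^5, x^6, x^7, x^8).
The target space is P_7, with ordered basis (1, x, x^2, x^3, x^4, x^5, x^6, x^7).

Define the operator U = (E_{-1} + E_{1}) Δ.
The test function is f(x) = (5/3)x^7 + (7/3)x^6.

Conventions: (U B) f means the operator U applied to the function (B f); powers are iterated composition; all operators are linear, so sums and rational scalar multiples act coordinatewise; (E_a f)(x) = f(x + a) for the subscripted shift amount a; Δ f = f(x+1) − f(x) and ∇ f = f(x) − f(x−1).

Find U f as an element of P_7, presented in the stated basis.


the result is g(x) = (70/3)x^6 + 98x^5 + (1610/3)x^4 + 1190x^3 + 1610x^2 + (3514/3)x + 358

Δ f = (35/3)x^6 + 49x^5 + (280/3)x^4 + 105x^3 + 70x^2 + (77/3)x + 4
E_{-1} Δ f = (35/3)x^6 - 21x^5 + (70/3)x^4 - (35/3)x^3 + (7/3)x - 2/3
E_{1} Δ f = (35/3)x^6 + 119x^5 + (1540/3)x^4 + (3605/3)x^3 + 1610x^2 + 1169x + 1076/3
(E_{-1} + E_{1}) Δ f = (70/3)x^6 + 98x^5 + (1610/3)x^4 + 1190x^3 + 1610x^2 + (3514/3)x + 358


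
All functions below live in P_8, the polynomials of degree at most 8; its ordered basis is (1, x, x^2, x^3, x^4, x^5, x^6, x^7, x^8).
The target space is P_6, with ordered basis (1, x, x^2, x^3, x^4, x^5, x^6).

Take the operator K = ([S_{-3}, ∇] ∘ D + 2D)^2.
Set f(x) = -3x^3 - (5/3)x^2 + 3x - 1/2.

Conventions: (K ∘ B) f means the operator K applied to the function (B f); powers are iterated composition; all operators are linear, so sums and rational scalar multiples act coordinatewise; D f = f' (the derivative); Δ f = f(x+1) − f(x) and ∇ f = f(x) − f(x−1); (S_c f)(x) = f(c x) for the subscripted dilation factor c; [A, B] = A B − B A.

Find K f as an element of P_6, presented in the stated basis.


D f = -9x^2 - (10/3)x + 3
∇ D f = -18x + 17/3
S_{-3} ∇ D f = 54x + 17/3
S_{-3} D f = -81x^2 + 10x + 3
∇ S_{-3} D f = -162x + 91
[S_{-3}, ∇] D f = 216x - 256/3
D f = -9x^2 - (10/3)x + 3
(2D) f = -18x^2 - (20/3)x + 6
([S_{-3}, ∇] ∘ D + 2D) f = -18x^2 + (628/3)x - 238/3
D ([S_{-3}, ∇] ∘ D + 2D) f = -36x + 628/3
∇ D ([S_{-3}, ∇] ∘ D + 2D) f = -36
S_{-3} ∇ D ([S_{-3}, ∇] ∘ D + 2D) f = -36
S_{-3} D ([S_{-3}, ∇] ∘ D + 2D) f = 108x + 628/3
∇ S_{-3} D ([S_{-3}, ∇] ∘ D + 2D) f = 108
[S_{-3}, ∇] D ([S_{-3}, ∇] ∘ D + 2D) f = -144
D ([S_{-3}, ∇] ∘ D + 2D) f = -36x + 628/3
(2D) ([S_{-3}, ∇] ∘ D + 2D) f = -72x + 1256/3
([S_{-3}, ∇] ∘ D + 2D) ([S_{-3}, ∇] ∘ D + 2D) f = -72x + 824/3

the image equals g(x) = -72x + 824/3


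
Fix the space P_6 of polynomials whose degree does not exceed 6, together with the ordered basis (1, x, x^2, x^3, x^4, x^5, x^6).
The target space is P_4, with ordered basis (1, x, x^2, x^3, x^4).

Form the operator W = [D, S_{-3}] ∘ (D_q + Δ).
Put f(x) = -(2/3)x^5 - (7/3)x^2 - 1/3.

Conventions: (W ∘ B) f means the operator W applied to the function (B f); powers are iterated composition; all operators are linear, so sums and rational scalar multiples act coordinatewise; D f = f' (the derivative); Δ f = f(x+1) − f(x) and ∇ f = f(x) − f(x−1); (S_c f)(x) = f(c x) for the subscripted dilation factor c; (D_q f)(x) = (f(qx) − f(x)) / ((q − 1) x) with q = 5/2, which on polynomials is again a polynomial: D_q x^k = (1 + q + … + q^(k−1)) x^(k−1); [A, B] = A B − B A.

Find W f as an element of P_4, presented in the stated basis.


D_q f = -(1031/24)x^4 - (49/6)x
Δ f = -(10/3)x^4 - (20/3)x^3 - (20/3)x^2 - 8x - 3
(D_q + Δ) f = -(1111/24)x^4 - (20/3)x^3 - (20/3)x^2 - (97/6)x - 3
S_{-3} (D_q + Δ) f = -(29997/8)x^4 + 180x^3 - 60x^2 + (97/2)x - 3
D S_{-3} (D_q + Δ) f = -(29997/2)x^3 + 540x^2 - 120x + 97/2
D (D_q + Δ) f = -(1111/6)x^3 - 20x^2 - (40/3)x - 97/6
S_{-3} D (D_q + Δ) f = (9999/2)x^3 - 180x^2 + 40x - 97/6
[D, S_{-3}] (D_q + Δ) f = -19998x^3 + 720x^2 - 160x + 194/3

g(x) = -19998x^3 + 720x^2 - 160x + 194/3


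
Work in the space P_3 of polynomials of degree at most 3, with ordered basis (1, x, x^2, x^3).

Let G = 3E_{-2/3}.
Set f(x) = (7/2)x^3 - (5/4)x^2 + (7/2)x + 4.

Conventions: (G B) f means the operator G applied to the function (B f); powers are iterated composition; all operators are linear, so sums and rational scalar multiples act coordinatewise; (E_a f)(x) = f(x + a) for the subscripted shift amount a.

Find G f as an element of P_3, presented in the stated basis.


E_{-2/3} f = (7/2)x^3 - (33/4)x^2 + (59/6)x + 2/27
(3E_{-2/3}) f = (21/2)x^3 - (99/4)x^2 + (59/2)x + 2/9

the result is g(x) = (21/2)x^3 - (99/4)x^2 + (59/2)x + 2/9


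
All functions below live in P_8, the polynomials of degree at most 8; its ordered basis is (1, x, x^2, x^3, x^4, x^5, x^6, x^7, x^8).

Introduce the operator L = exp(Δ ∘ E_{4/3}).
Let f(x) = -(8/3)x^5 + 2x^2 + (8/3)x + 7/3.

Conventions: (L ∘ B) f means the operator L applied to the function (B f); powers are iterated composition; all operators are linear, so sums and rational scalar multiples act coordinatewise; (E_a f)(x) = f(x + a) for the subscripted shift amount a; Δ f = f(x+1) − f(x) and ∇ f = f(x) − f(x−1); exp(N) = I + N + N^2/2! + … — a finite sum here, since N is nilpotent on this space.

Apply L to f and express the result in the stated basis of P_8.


the image equals g(x) = -(8/3)x^5 - (40/3)x^4 - (1120/9)x^3 - (5342/9)x^2 - (141100/81)x - 591973/243

order-1 term: -(40/3)x^4 - (880/9)x^3 - (2480/9)x^2 - (28276/81)x - 39658/243
order-2 term: -(80/3)x^3 - (880/3)x^2 - (9800/9)x - 110278/81
order-3 term: -(80/3)x^2 - (880/3)x - 2440/3
order-4 term: -(40/3)x - 880/9
order-5 term: -8/3
the series for exp(Δ ∘ E_{4/3}) f terminates at order 5
exp(Δ ∘ E_{4/3}) f = -(8/3)x^5 - (40/3)x^4 - (1120/9)x^3 - (5342/9)x^2 - (141100/81)x - 591973/243


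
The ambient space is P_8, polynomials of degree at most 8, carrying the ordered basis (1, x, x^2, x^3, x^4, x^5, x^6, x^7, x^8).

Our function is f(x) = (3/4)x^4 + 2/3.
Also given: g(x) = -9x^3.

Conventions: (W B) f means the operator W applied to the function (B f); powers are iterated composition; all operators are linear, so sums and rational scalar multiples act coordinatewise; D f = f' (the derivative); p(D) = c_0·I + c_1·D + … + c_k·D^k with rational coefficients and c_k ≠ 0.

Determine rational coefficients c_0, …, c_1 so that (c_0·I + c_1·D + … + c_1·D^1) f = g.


c_0 = 0, c_1 = -3

D^0 f = (3/4)x^4 + 2/3
D^1 f = 3x^3
matching coefficients of g against c_0 f + c_1 Df + … from the top degree down determines the c_i
solution: c_0 = 0, c_1 = -3


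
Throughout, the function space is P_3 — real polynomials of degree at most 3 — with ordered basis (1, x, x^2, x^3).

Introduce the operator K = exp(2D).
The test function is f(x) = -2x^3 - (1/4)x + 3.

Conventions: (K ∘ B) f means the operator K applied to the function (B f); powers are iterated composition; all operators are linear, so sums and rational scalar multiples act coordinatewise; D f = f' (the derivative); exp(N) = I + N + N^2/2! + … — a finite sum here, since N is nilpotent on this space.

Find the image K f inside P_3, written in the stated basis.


the image equals g(x) = -2x^3 - 12x^2 - (97/4)x - 27/2

order-1 term: -12x^2 - 1/2
order-2 term: -24x
order-3 term: -16
the series for exp(2D) f terminates at order 3
exp(2D) f = -2x^3 - 12x^2 - (97/4)x - 27/2


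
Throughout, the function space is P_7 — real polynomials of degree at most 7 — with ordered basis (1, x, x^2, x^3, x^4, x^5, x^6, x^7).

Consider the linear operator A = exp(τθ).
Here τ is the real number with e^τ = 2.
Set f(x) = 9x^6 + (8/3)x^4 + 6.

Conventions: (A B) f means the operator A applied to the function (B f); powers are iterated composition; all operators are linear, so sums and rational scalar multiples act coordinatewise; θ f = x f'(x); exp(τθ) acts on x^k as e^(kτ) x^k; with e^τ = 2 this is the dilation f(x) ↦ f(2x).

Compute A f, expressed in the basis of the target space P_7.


exp(τθ) x^k = e^(kτ) x^k; with e^τ = 2 this sends x^k to 2^k x^k
x^4 ↦ 16 x^4
x^6 ↦ 64 x^6
applying this coordinatewise to f: exp(τθ) f = 576x^6 + (128/3)x^4 + 6

the image equals g(x) = 576x^6 + (128/3)x^4 + 6


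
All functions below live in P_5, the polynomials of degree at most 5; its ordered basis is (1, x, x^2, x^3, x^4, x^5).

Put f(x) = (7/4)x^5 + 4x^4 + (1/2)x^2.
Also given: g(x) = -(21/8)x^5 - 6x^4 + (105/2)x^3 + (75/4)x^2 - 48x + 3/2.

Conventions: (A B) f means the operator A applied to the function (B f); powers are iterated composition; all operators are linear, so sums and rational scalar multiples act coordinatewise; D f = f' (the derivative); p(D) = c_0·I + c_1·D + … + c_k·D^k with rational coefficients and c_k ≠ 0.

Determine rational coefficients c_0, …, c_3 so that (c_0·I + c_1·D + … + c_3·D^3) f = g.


p(D) = -(3/2)·I + (3/2)·D^2 − (1/2)·D^3, i.e. c_0 = -3/2, c_1 = 0, c_2 = 3/2, c_3 = -1/2

D^0 f = (7/4)x^5 + 4x^4 + (1/2)x^2
D^1 f = (35/4)x^4 + 16x^3 + x
D^2 f = 35x^3 + 48x^2 + 1
D^3 f = 105x^2 + 96x
matching coefficients of g against c_0 f + c_1 Df + … from the top degree down determines the c_i
solution: c_0 = -3/2, c_1 = 0, c_2 = 3/2, c_3 = -1/2


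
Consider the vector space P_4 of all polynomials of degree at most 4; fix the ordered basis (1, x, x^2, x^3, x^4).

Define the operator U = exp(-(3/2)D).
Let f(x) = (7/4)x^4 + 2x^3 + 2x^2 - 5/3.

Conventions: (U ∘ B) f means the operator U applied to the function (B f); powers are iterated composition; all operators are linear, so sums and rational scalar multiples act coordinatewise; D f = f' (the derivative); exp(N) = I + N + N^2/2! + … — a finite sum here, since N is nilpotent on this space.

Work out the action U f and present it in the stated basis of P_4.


g(x) = (7/4)x^4 - (17/2)x^3 + (133/8)x^2 - (129/8)x + 949/192

order-1 term: -(21/2)x^3 - 9x^2 - 6x
order-2 term: (189/8)x^2 + (27/2)x + 9/2
order-3 term: -(189/8)x - 27/4
order-4 term: 567/64
the series for exp(-(3/2)D) f terminates at order 4
exp(-(3/2)D) f = (7/4)x^4 - (17/2)x^3 + (133/8)x^2 - (129/8)x + 949/192


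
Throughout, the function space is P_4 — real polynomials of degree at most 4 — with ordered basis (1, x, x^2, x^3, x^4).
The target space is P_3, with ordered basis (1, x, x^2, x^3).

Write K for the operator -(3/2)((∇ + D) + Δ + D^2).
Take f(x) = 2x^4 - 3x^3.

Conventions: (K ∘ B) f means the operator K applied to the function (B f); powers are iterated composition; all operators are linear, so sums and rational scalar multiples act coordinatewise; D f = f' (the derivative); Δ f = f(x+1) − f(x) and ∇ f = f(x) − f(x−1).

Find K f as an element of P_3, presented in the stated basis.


g(x) = -36x^3 + (9/2)x^2 + 3x + 9

∇ f = 8x^3 - 21x^2 + 17x - 5
D f = 8x^3 - 9x^2
(∇ + D) f = 16x^3 - 30x^2 + 17x - 5
Δ f = 8x^3 + 3x^2 - x - 1
D f = 8x^3 - 9x^2
D D f = 24x^2 - 18x
((∇ + D) + Δ + D^2) f = 24x^3 - 3x^2 - 2x - 6
(-(3/2)((∇ + D) + Δ + D^2)) f = -36x^3 + (9/2)x^2 + 3x + 9


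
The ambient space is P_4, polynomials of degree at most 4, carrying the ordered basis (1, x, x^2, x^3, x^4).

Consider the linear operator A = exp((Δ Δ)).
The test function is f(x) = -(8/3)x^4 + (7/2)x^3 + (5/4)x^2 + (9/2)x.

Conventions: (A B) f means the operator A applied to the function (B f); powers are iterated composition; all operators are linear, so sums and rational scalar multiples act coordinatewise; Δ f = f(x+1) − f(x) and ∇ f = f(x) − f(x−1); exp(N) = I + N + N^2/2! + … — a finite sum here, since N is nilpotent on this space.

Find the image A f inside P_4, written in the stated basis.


the image equals g(x) = -(8/3)x^4 + (7/2)x^3 - (123/4)x^2 - (77/2)x - 275/6

order-1 term: -32x^2 - 43x - 83/6
order-2 term: -32
the series for exp((Δ Δ)) f terminates at order 2
exp((Δ Δ)) f = -(8/3)x^4 + (7/2)x^3 - (123/4)x^2 - (77/2)x - 275/6


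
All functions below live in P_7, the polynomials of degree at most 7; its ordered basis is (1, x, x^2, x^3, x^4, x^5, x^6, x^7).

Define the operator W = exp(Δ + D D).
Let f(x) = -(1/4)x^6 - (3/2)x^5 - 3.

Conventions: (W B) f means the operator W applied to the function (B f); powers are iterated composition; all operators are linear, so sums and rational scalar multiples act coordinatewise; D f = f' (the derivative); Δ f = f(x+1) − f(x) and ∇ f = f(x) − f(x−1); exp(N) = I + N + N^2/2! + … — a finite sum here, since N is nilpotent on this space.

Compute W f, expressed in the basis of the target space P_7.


the result is g(x) = -(1/4)x^6 - 3x^5 - (45/2)x^4 - 115x^3 - (1425/4)x^2 - (1401/2)x - 2417/4

order-1 term: -(3/2)x^5 - (75/4)x^4 - 50x^3 - (75/4)x^2 - 9x - 7/4
order-2 term: -(15/4)x^4 - 60x^3 - (1005/4)x^2 - 285x - 271/4
order-3 term: -5x^3 - (165/2)x^2 - (705/2)x - 735/2
order-4 term: -(15/4)x^2 - (105/2)x - 605/4
order-5 term: -(3/2)x - 51/4
order-6 term: -1/4
the series for exp(Δ + D D) f terminates at order 6
exp(Δ + D D) f = -(1/4)x^6 - 3x^5 - (45/2)x^4 - 115x^3 - (1425/4)x^2 - (1401/2)x - 2417/4


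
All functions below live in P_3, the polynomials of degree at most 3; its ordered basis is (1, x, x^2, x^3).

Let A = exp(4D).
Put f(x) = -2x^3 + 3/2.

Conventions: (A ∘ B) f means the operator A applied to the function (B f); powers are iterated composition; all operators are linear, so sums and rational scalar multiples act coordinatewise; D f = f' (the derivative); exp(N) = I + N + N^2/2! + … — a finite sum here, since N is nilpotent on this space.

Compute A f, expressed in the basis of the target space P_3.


the result is g(x) = -2x^3 - 24x^2 - 96x - 253/2

order-1 term: -24x^2
order-2 term: -96x
order-3 term: -128
the series for exp(4D) f terminates at order 3
exp(4D) f = -2x^3 - 24x^2 - 96x - 253/2


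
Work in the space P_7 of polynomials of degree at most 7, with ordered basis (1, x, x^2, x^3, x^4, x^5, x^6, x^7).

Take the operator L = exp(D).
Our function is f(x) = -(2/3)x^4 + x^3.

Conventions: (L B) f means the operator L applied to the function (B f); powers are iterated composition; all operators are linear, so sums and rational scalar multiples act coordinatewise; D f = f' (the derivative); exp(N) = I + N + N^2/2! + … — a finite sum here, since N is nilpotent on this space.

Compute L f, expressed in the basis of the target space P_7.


the result is g(x) = -(2/3)x^4 - (5/3)x^3 - x^2 + (1/3)x + 1/3

order-1 term: -(8/3)x^3 + 3x^2
order-2 term: -4x^2 + 3x
order-3 term: -(8/3)x + 1
order-4 term: -2/3
the series for exp(D) f terminates at order 4
exp(D) f = -(2/3)x^4 - (5/3)x^3 - x^2 + (1/3)x + 1/3


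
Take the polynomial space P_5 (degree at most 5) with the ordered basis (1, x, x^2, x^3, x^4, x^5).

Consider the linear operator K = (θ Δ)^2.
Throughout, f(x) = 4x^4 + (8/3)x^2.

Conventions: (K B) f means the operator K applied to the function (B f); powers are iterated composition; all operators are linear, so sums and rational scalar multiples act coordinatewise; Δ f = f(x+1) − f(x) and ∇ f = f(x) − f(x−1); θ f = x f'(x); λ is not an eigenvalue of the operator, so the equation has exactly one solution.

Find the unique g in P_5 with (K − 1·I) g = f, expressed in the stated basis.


g(x) = -4x^4 - (872/3)x^2 - 240x

write g with unknown coordinates in the stated basis and equate coefficients in (K − 1·I) g = f
solving from the highest basis element down gives g = -4x^4 - (872/3)x^2 - 240x
check: K g = -288x^2 - 240x
so K g − 1·g = 4x^4 + (8/3)x^2 = f ✓


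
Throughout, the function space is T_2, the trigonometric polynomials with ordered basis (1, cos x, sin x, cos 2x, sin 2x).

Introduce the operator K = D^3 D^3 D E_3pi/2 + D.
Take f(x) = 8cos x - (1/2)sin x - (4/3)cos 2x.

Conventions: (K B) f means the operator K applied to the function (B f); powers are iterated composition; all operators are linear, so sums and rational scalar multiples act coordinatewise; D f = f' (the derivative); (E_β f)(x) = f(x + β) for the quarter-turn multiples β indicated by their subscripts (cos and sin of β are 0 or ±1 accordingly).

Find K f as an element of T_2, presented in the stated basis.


E_3pi/2 f = (1/2)cos x + 8sin x + (4/3)cos 2x
D E_3pi/2 f = 8cos x - (1/2)sin x - (8/3)sin 2x
D D E_3pi/2 f = -(1/2)cos x - 8sin x - (16/3)cos 2x
D D D E_3pi/2 f = -8cos x + (1/2)sin x + (32/3)sin 2x
D D D D E_3pi/2 f = (1/2)cos x + 8sin x + (64/3)cos 2x
D D^3 D E_3pi/2 f = 8cos x - (1/2)sin x - (128/3)sin 2x
D D D^3 D E_3pi/2 f = -(1/2)cos x - 8sin x - (256/3)cos 2x
D D D D^3 D E_3pi/2 f = -8cos x + (1/2)sin x + (512/3)sin 2x
D f = -(1/2)cos x - 8sin x + (8/3)sin 2x
(D^3 D^3 D E_3pi/2 + D) f = -(17/2)cos x - (15/2)sin x + (520/3)sin 2x

g(x) = -(17/2)cos x - (15/2)sin x + (520/3)sin 2x


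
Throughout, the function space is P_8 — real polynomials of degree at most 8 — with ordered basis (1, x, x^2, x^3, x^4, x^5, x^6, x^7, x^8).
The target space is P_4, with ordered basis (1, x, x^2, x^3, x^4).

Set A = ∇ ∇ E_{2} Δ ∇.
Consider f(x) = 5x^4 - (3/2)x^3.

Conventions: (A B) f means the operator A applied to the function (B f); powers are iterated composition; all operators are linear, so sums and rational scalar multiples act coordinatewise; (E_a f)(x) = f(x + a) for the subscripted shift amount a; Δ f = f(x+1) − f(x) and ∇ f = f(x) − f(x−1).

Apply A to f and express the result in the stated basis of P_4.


the image equals g(x) = 120

∇ f = 20x^3 - (69/2)x^2 + (49/2)x - 13/2
Δ ∇ f = 60x^2 - 9x + 10
E_{2} (Δ ∇) f = 60x^2 + 231x + 232
∇ E_{2} (Δ ∇) f = 120x + 171
∇ (∇ E_{2}) (Δ ∇) f = 120


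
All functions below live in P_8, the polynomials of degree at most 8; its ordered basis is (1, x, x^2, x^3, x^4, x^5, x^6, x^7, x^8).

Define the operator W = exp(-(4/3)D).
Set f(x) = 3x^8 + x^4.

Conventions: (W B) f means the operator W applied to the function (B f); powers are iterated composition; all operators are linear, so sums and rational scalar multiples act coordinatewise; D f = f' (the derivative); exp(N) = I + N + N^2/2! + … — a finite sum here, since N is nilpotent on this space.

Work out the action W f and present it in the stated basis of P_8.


order-1 term: -32x^7 - (16/3)x^3
order-2 term: (448/3)x^6 + (32/3)x^2
order-3 term: -(3584/9)x^5 - (256/27)x
order-4 term: (17920/27)x^4 + 256/81
order-5 term: -(57344/81)x^3
order-6 term: (114688/243)x^2
order-7 term: -(131072/729)x
order-8 term: 65536/2187
the series for exp(-(4/3)D) f terminates at order 8
exp(-(4/3)D) f = 3x^8 - 32x^7 + (448/3)x^6 - (3584/9)x^5 + (17947/27)x^4 - (57776/81)x^3 + (117280/243)x^2 - (137984/729)x + 72448/2187

g(x) = 3x^8 - 32x^7 + (448/3)x^6 - (3584/9)x^5 + (17947/27)x^4 - (57776/81)x^3 + (117280/243)x^2 - (137984/729)x + 72448/2187


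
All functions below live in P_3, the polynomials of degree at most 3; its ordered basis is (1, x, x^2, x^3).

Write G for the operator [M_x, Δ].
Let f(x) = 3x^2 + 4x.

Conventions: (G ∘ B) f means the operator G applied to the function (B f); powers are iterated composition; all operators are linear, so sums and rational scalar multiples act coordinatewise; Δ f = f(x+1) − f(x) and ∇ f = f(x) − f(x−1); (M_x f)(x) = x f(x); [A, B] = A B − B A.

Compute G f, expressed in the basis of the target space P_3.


g(x) = -3x^2 - 10x - 7

Δ f = 6x + 7
M_x Δ f = 6x^2 + 7x
M_x f = 3x^3 + 4x^2
Δ M_x f = 9x^2 + 17x + 7
[M_x, Δ] f = -3x^2 - 10x - 7


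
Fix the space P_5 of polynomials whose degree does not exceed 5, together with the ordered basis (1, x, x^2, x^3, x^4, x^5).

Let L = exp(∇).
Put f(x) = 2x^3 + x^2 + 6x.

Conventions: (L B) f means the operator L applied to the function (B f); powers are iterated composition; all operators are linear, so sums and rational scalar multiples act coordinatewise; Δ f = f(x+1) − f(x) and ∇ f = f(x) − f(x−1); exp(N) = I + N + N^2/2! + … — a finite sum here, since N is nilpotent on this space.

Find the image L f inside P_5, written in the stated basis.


the image equals g(x) = 2x^3 + 7x^2 + 8x + 4

order-1 term: 6x^2 - 4x + 7
order-2 term: 6x - 5
order-3 term: 2
the series for exp(∇) f terminates at order 3
exp(∇) f = 2x^3 + 7x^2 + 8x + 4


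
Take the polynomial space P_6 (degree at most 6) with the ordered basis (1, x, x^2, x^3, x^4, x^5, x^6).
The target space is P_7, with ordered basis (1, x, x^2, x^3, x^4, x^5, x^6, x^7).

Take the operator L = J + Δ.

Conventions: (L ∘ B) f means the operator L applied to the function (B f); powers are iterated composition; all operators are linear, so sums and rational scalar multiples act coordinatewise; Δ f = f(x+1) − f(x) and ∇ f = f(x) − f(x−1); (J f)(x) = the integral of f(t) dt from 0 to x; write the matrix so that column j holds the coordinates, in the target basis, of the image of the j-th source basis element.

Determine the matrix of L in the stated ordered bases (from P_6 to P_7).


the matrix is [[0, 1, 1, 1, 1, 1, 1]; [1, 0, 2, 3, 4, 5, 6]; [0, 1/2, 0, 3, 6, 10, 15]; [0, 0, 1/3, 0, 4, 10, 20]; [0, 0, 0, 1/4, 0, 5, 15]; [0, 0, 0, 0, 1/5, 0, 6]; [0, 0, 0, 0, 0, 1/6, 0]; [0, 0, 0, 0, 0, 0, 1/7]] (rows listed top to bottom)

image of 1: x
image of x: (1/2)x^2 + 1
image of x^2: (1/3)x^3 + 2x + 1
image of x^3: (1/4)x^4 + 3x^2 + 3x + 1
image of x^4: (1/5)x^5 + 4x^3 + 6x^2 + 4x + 1
image of x^5: (1/6)x^6 + 5x^4 + 10x^3 + 10x^2 + 5x + 1
image of x^6: (1/7)x^7 + 6x^5 + 15x^4 + 20x^3 + 15x^2 + 6x + 1
each image's coordinates form column j of the matrix


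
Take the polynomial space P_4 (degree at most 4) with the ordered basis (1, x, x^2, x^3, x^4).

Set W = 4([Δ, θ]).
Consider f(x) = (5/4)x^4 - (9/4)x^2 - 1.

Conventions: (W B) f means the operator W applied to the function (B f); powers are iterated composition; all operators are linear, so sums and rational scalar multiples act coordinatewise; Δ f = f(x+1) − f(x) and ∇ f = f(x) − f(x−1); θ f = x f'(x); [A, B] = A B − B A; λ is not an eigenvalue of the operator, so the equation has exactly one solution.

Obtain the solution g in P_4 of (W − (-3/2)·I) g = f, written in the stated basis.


g(x) = (5/6)x^4 - (80/9)x^3 + (773/18)x^2 - (3064/27)x + 10946/81

write g with unknown coordinates in the stated basis and equate coefficients in (W − (-3/2)·I) g = f
solving from the highest basis element down gives g = (5/6)x^4 - (80/9)x^3 + (773/18)x^2 - (3064/27)x + 10946/81
check: W g = (40/3)x^3 - (200/3)x^2 + (1532/9)x - 5500/27
so W g − (-3/2)·g = (5/4)x^4 - (9/4)x^2 - 1 = f ✓


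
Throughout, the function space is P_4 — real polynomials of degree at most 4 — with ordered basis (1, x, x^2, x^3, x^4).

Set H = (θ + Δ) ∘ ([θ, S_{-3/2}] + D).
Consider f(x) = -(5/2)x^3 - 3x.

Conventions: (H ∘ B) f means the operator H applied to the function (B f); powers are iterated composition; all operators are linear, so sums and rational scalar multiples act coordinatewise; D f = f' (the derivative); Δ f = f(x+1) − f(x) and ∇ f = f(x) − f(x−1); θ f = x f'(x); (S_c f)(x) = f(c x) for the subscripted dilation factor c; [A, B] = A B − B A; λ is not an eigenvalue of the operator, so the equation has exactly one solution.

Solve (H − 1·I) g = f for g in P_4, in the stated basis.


the image equals g(x) = (5/2)x^3 + 15x^2 + 48x + 75/2

write g with unknown coordinates in the stated basis and equate coefficients in (H − 1·I) g = f
solving from the highest basis element down gives g = (5/2)x^3 + 15x^2 + 48x + 75/2
check: H g = 15x^2 + 45x + 75/2
so H g − 1·g = -(5/2)x^3 - 3x = f ✓


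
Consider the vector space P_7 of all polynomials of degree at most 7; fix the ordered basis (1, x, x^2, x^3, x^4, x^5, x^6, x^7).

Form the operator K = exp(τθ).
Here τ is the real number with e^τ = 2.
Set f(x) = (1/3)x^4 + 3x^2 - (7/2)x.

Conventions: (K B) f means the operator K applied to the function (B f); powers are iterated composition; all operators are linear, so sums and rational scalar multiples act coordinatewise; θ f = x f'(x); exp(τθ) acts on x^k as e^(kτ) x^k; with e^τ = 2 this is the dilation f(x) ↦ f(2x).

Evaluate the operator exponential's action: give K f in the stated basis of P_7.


exp(τθ) x^k = e^(kτ) x^k; with e^τ = 2 this sends x^k to 2^k x^k
x ↦ 2 x
x^2 ↦ 4 x^2
x^4 ↦ 16 x^4
applying this coordinatewise to f: exp(τθ) f = (16/3)x^4 + 12x^2 - 7x

the image equals g(x) = (16/3)x^4 + 12x^2 - 7x


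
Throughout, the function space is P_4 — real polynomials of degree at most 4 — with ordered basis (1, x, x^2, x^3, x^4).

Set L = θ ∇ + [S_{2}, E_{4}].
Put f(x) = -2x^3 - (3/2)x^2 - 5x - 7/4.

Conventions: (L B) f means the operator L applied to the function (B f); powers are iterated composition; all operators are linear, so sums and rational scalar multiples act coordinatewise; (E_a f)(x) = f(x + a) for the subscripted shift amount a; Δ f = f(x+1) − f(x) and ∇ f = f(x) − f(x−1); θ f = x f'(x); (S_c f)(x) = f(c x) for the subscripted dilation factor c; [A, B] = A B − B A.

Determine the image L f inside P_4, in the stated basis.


the result is g(x) = 84x^2 + 603x + 988

∇ f = -6x^2 + 3x - 11/2
θ ∇ f = -12x^2 + 3x
E_{4} f = -2x^3 - (51/2)x^2 - 113x - 695/4
S_{2} E_{4} f = -16x^3 - 102x^2 - 226x - 695/4
S_{2} f = -16x^3 - 6x^2 - 10x - 7/4
E_{4} S_{2} f = -16x^3 - 198x^2 - 826x - 4647/4
[S_{2}, E_{4}] f = 96x^2 + 600x + 988
(θ ∇ + [S_{2}, E_{4}]) f = 84x^2 + 603x + 988


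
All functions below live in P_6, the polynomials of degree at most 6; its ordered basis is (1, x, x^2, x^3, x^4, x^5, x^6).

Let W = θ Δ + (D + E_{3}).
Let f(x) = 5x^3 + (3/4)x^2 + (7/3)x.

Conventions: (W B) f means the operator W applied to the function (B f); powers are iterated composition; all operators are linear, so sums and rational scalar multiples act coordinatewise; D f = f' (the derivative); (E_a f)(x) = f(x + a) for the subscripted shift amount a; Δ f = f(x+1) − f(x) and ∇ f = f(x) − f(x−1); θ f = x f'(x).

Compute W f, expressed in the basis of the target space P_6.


Δ f = 15x^2 + (33/2)x + 97/12
θ Δ f = 30x^2 + (33/2)x
D f = 15x^2 + (3/2)x + 7/3
E_{3} f = 5x^3 + (183/4)x^2 + (851/6)x + 595/4
(D + E_{3}) f = 5x^3 + (243/4)x^2 + (430/3)x + 1813/12
(θ Δ + (D + E_{3})) f = 5x^3 + (363/4)x^2 + (959/6)x + 1813/12

g(x) = 5x^3 + (363/4)x^2 + (959/6)x + 1813/12


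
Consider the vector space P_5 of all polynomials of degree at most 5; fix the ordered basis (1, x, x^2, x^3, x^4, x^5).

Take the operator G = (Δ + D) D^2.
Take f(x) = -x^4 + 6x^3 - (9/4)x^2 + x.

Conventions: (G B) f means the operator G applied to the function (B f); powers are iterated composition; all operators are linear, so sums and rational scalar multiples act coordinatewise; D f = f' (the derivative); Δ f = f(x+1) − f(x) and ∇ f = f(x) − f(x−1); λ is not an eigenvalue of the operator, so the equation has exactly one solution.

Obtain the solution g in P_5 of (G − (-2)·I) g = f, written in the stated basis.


g(x) = -(1/2)x^4 + 3x^3 - (9/8)x^2 + (25/2)x - 15

write g with unknown coordinates in the stated basis and equate coefficients in (G − (-2)·I) g = f
solving from the highest basis element down gives g = -(1/2)x^4 + 3x^3 - (9/8)x^2 + (25/2)x - 15
check: G g = -24x + 30
so G g − (-2)·g = -x^4 + 6x^3 - (9/4)x^2 + x = f ✓


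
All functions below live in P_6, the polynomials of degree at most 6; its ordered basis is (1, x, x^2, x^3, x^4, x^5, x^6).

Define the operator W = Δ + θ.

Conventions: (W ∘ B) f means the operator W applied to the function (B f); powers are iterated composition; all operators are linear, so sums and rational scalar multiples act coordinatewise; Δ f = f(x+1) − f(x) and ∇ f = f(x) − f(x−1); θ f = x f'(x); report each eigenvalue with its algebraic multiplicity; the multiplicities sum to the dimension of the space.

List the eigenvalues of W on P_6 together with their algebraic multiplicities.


image of 1: 0
image of x: x + 1
image of x^2: 2x^2 + 2x + 1
image of x^3: 3x^3 + 3x^2 + 3x + 1
image of x^4: 4x^4 + 4x^3 + 6x^2 + 4x + 1
image of x^5: 5x^5 + 5x^4 + 10x^3 + 10x^2 + 5x + 1
image of x^6: 6x^6 + 6x^5 + 15x^4 + 20x^3 + 15x^2 + 6x + 1
the matrix is upper triangular; its diagonal is (0, 1, 2, 3, 4, 5, 6)
for a triangular matrix the eigenvalues are the diagonal entries, with algebraic multiplicity their repetition count

λ = 0 (multiplicity 1), λ = 1 (multiplicity 1), λ = 2 (multiplicity 1), λ = 3 (multiplicity 1), λ = 4 (multiplicity 1), λ = 5 (multiplicity 1), λ = 6 (multiplicity 1)


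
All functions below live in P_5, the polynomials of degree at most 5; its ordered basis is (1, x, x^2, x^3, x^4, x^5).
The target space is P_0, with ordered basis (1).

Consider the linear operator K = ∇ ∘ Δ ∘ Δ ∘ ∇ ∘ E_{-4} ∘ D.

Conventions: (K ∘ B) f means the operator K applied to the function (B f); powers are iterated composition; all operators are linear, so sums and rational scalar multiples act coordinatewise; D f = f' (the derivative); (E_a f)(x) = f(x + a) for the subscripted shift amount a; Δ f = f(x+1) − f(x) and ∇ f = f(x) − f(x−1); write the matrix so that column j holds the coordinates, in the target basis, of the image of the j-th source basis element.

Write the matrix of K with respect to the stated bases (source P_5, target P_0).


the matrix is [[0, 0, 0, 0, 0, 120]] (rows listed top to bottom)

image of 1: 0
image of x: 0
image of x^2: 0
image of x^3: 0
image of x^4: 0
image of x^5: 120
each image's coordinates form column j of the matrix


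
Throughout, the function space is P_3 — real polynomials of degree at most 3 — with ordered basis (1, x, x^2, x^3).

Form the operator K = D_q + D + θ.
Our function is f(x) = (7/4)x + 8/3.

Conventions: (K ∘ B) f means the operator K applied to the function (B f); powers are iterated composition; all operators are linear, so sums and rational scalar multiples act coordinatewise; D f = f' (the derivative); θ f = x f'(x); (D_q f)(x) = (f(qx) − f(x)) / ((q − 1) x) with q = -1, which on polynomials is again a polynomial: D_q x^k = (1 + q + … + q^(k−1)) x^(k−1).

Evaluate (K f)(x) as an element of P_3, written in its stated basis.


the image equals g(x) = (7/4)x + 7/2

D_q f = 7/4
D f = 7/4
θ f = (7/4)x
(D_q + D + θ) f = (7/4)x + 7/2


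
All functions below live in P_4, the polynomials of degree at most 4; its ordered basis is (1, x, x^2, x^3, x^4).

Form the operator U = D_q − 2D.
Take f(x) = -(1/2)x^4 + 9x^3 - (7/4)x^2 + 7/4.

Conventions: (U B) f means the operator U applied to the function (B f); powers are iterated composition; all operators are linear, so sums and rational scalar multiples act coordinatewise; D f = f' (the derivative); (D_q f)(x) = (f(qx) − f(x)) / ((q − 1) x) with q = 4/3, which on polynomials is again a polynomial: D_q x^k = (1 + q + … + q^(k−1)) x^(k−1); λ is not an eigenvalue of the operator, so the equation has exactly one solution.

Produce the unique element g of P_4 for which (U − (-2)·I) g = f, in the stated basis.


the result is g(x) = -(1/4)x^4 + (931/216)x^3 + (12425/3888)x^2 + (62125/23328)x + 102949/46656

write g with unknown coordinates in the stated basis and equate coefficients in (U − (-2)·I) g = f
solving from the highest basis element down gives g = -(1/4)x^4 + (931/216)x^3 + (12425/3888)x^2 + (62125/23328)x + 102949/46656
check: U g = (41/108)x^3 - (15827/1944)x^2 - (62125/11664)x - 62125/23328
so U g − (-2)·g = -(1/2)x^4 + 9x^3 - (7/4)x^2 + 7/4 = f ✓


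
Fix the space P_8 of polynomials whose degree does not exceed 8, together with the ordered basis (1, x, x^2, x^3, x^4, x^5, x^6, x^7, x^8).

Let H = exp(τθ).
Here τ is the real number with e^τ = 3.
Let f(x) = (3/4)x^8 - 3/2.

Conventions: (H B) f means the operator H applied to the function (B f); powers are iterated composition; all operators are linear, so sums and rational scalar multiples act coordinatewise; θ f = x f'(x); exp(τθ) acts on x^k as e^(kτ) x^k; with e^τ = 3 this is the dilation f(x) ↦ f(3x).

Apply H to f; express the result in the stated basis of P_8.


the result is g(x) = (19683/4)x^8 - 3/2

exp(τθ) x^k = e^(kτ) x^k; with e^τ = 3 this sends x^k to 3^k x^k
x^8 ↦ 6561 x^8
applying this coordinatewise to f: exp(τθ) f = (19683/4)x^8 - 3/2


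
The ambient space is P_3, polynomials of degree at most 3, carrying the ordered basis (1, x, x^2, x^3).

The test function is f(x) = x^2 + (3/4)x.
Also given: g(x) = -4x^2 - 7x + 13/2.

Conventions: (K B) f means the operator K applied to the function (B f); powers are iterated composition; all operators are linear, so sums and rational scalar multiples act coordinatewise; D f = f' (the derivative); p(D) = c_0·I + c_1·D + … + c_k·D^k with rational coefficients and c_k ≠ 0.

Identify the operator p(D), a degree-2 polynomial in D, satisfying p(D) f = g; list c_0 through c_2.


D^0 f = x^2 + (3/4)x
D^1 f = 2x + 3/4
D^2 f = 2
matching coefficients of g against c_0 f + c_1 Df + … from the top degree down determines the c_i
solution: c_0 = -4, c_1 = -2, c_2 = 4

c_0 = -4, c_1 = -2, c_2 = 4


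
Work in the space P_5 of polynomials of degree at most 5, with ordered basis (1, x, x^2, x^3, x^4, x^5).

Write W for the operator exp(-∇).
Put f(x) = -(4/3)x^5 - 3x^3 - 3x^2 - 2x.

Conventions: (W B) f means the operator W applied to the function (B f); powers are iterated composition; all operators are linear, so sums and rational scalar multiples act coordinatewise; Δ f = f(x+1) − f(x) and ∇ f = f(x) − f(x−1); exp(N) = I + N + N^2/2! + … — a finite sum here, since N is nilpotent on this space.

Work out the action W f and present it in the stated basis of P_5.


the image equals g(x) = -(4/3)x^5 + (20/3)x^4 - (89/3)x^3 + (218/3)x^2 - 114x + 241/3

order-1 term: (20/3)x^4 - (40/3)x^3 + (67/3)x^2 - (29/3)x + 10/3
order-2 term: -(40/3)x^3 + 40x^2 - (167/3)x + 26
order-3 term: (40/3)x^2 - 40x + 109/3
order-4 term: -(20/3)x + 40/3
order-5 term: 4/3
the series for exp(-∇) f terminates at order 5
exp(-∇) f = -(4/3)x^5 + (20/3)x^4 - (89/3)x^3 + (218/3)x^2 - 114x + 241/3


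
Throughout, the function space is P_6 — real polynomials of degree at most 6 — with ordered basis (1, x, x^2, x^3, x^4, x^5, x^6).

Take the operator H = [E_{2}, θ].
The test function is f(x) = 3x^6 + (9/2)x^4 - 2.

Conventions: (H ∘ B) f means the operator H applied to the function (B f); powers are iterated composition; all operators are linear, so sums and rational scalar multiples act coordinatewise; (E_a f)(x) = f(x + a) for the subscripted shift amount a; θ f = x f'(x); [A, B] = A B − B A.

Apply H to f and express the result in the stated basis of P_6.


θ f = 18x^6 + 18x^4
E_{2} θ f = 18x^6 + 216x^5 + 1098x^4 + 3024x^3 + 4752x^2 + 4032x + 1440
E_{2} f = 3x^6 + 36x^5 + (369/2)x^4 + 516x^3 + 828x^2 + 720x + 262
θ E_{2} f = 18x^6 + 180x^5 + 738x^4 + 1548x^3 + 1656x^2 + 720x
[E_{2}, θ] f = 36x^5 + 360x^4 + 1476x^3 + 3096x^2 + 3312x + 1440

g(x) = 36x^5 + 360x^4 + 1476x^3 + 3096x^2 + 3312x + 1440


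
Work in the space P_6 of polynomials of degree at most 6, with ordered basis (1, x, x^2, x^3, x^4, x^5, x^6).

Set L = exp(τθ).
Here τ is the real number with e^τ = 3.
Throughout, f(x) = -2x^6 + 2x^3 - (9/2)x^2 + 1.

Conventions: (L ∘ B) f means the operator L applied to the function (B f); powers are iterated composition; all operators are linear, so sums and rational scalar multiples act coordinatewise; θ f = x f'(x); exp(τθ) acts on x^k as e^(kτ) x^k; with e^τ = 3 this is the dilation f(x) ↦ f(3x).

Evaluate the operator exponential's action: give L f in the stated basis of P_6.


g(x) = -1458x^6 + 54x^3 - (81/2)x^2 + 1

exp(τθ) x^k = e^(kτ) x^k; with e^τ = 3 this sends x^k to 3^k x^k
x^2 ↦ 9 x^2
x^3 ↦ 27 x^3
x^6 ↦ 729 x^6
applying this coordinatewise to f: exp(τθ) f = -1458x^6 + 54x^3 - (81/2)x^2 + 1


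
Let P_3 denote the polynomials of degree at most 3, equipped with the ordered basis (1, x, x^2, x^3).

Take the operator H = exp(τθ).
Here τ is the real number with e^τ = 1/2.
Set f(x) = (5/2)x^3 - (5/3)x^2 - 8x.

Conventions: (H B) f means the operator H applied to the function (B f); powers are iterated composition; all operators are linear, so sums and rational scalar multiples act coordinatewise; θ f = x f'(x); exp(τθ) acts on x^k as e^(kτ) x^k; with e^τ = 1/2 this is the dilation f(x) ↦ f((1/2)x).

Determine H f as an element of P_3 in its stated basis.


exp(τθ) x^k = e^(kτ) x^k; with e^τ = 1/2 this sends x^k to (1/2)^k x^k
x ↦ 1/2 x
x^2 ↦ 1/4 x^2
x^3 ↦ 1/8 x^3
applying this coordinatewise to f: exp(τθ) f = (5/16)x^3 - (5/12)x^2 - 4x

the result is g(x) = (5/16)x^3 - (5/12)x^2 - 4x


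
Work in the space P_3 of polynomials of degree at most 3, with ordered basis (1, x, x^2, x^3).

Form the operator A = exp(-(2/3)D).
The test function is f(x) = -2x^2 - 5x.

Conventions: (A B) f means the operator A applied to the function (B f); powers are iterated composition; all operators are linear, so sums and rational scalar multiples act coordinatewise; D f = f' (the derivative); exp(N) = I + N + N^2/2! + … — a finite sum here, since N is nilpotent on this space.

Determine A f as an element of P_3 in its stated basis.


order-1 term: (8/3)x + 10/3
order-2 term: -8/9
the series for exp(-(2/3)D) f terminates at order 2
exp(-(2/3)D) f = -2x^2 - (7/3)x + 22/9

the image equals g(x) = -2x^2 - (7/3)x + 22/9


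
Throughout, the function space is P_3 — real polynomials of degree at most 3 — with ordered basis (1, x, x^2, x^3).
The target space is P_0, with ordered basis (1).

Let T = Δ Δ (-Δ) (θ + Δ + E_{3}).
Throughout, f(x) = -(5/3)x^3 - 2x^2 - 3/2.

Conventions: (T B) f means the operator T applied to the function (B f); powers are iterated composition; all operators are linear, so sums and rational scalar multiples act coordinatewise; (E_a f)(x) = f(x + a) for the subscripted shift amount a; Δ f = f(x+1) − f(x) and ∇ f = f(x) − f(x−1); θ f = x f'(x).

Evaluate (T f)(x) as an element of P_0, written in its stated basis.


θ f = -5x^3 - 4x^2
Δ f = -5x^2 - 9x - 11/3
E_{3} f = -(5/3)x^3 - 17x^2 - 57x - 129/2
(θ + Δ + E_{3}) f = -(20/3)x^3 - 26x^2 - 66x - 409/6
Δ (θ + Δ + E_{3}) f = -20x^2 - 72x - 296/3
(-Δ) (θ + Δ + E_{3}) f = 20x^2 + 72x + 296/3
Δ (-Δ) (θ + Δ + E_{3}) f = 40x + 92
Δ Δ (-Δ) (θ + Δ + E_{3}) f = 40

g(x) = 40


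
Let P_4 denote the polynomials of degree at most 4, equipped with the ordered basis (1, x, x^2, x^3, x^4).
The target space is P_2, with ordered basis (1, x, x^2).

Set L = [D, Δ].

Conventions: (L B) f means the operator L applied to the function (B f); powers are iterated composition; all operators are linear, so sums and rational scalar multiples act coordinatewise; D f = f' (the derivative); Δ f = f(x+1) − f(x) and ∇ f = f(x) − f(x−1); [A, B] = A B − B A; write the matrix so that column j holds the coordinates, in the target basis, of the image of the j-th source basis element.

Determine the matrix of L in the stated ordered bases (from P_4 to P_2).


the matrix is [[0, 0, 0, 0, 0]; [0, 0, 0, 0, 0]; [0, 0, 0, 0, 0]] (rows listed top to bottom)

image of 1: 0
image of x: 0
image of x^2: 0
image of x^3: 0
image of x^4: 0
each image's coordinates form column j of the matrix
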